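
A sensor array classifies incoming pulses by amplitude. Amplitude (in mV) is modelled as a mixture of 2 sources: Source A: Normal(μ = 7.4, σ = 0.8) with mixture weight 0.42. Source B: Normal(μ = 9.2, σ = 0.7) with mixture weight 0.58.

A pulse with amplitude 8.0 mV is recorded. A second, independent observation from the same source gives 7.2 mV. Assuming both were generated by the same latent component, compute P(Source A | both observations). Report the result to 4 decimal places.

0.9905

Apply Bayes' rule: the posterior for each component is proportional to its prior times its likelihood at x.
Since both observations come from the same component, the likelihood for component k is f_k(x₁)·f_k(x₂).
  p_A = [0.376422] × [0.483335] = 0.181938
  p_B = [0.131119] × [0.00962014] = 0.00126138
Multiply by the mixture weights:
  π_A·p_A = 0.42 × 0.181938 = 0.0764139
  π_B·p_B = 0.58 × 0.00126138 = 0.000731601
Denominator: 0.0764139 + 0.000731601 = 0.0771455
So the posterior for Source A is 0.0764139 / 0.0771455 ≈ 0.9905.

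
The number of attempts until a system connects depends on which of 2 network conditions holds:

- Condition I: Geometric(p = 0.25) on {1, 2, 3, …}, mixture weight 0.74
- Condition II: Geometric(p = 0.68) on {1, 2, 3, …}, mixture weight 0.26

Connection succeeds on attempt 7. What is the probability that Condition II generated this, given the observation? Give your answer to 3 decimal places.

0.006

The responsibility of component k is w_k f_k(x) divided by Σ_j w_j f_j(x).
Evaluate each component's likelihood at the observed value:
  f_I = 0.25·(1−0.25)^6 = 0.25·0.177979 = 0.0444946
  f_II = 0.68·(1−0.68)^6 = 0.68·0.00107374 = 0.000730144
Multiply by the mixture weights:
  w_I·f_I = 0.74 × 0.0444946 = 0.032926
  w_II·f_II = 0.26 × 0.000730144 = 0.000189838
Evidence: 0.032926 + 0.000189838 = 0.0331159
P(Condition II | 7) = 0.000189838 / 0.0331159 ≈ 0.006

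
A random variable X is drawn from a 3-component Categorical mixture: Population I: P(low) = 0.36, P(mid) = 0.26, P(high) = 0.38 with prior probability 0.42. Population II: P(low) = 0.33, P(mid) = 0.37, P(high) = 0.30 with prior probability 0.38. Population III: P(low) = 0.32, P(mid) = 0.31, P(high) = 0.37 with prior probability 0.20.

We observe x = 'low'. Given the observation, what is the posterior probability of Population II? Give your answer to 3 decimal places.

0.368

P(component k | x) = π_k·f_k(x) / marginal(x), where marginal(x) = Σ_j π_j·f_j(x).
Component likelihoods at x = 'low':
  f_I = P(low | comp) = 0.36
  f_II = P(low | comp) = 0.33
  f_III = P(low | comp) = 0.32
Unnormalised posteriors:
  π_I·f_I = 0.42 × 0.36 = 0.1512
  π_II·f_II = 0.38 × 0.33 = 0.1254
  π_III·f_III = 0.20 × 0.32 = 0.064
Normaliser: 0.1512 + 0.1254 + 0.064 = 0.3406
P(Population II | the observation) = 0.1254 / 0.3406 ≈ 0.368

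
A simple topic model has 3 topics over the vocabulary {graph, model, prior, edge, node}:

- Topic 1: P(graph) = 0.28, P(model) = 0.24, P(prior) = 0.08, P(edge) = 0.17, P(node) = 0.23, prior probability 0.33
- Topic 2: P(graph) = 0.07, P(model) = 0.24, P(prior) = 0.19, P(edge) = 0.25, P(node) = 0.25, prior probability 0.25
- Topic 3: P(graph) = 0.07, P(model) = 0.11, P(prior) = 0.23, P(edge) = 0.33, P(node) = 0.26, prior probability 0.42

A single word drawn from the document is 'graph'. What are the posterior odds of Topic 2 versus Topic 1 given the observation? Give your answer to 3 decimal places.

Posterior odds = (P(Z=i) f_i(x)) / (P(Z=j) f_j(x)); the normalising sum cancels.
Component likelihoods at x = 'graph':
  p_1 = P(graph | comp) = 0.28
  p_2 = P(graph | comp) = 0.07
  p_3 = P(graph | comp) = 0.07
Odds = (0.25/0.33) × (0.07/0.28) = 0.757576 × 0.25 ≈ 0.189

0.189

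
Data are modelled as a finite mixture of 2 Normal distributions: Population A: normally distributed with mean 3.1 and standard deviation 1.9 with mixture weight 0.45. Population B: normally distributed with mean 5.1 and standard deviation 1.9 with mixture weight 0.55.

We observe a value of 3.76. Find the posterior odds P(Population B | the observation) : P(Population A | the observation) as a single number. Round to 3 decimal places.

1.012

Since P(k|x) ∝ P(Z=k) f_k(x), the posterior odds are P(Z=i) f_i(x) / (P(Z=j) f_j(x)).
Evaluate each component's likelihood at the observed value:
  L_A = 0.197676
  L_B = 0.163738
0.0900556 / 0.0889543 ≈ 1.012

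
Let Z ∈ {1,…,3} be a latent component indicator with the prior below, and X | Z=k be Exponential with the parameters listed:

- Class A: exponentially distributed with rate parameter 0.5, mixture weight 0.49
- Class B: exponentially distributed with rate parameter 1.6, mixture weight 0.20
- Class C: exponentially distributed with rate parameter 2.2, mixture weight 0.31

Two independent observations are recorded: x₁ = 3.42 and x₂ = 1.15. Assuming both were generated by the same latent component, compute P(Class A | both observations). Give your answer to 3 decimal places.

0.968

Apply Bayes' rule: the posterior for each component is proportional to its prior times its likelihood at x.
Since both observations come from the same component, the likelihood for component k is f_k(x₁)·f_k(x₂).
  f_A = [0.0904329] × [0.281352] = 0.0254435
  f_B = [0.00672451] × [0.254108] = 0.00170875
  f_C = [0.00118793] × [0.17525] = 0.000208185
Prior × likelihood for each component:
  P(Z=A)·f_A = 0.49 × 0.0254435 = 0.0124673
  P(Z=B)·f_B = 0.20 × 0.00170875 = 0.00034175
  P(Z=C)·f_C = 0.31 × 0.000208185 = 6.45372e-05
Sum: 0.0124673 + 0.00034175 + 6.45372e-05 = 0.0128736
So the posterior for Class A is 0.0124673 / 0.0128736 ≈ 0.968.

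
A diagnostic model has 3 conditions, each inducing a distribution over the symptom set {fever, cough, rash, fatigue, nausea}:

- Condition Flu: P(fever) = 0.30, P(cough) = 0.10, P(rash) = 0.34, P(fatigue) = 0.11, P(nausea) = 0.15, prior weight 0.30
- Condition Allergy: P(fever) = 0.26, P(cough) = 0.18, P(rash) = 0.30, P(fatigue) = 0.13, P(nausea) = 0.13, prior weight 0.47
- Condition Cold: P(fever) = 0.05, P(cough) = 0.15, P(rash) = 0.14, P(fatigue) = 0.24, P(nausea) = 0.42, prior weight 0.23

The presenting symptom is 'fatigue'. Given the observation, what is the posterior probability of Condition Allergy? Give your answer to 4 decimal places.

By Bayes' theorem, P(k | x) = π_k f_k(x) / Σ_j π_j f_j(x).
Component likelihoods at x = 'fatigue':
  p_Flu = 0.11
  p_Allergy = 0.13
  p_Cold = 0.24
Prior × likelihood for each component:
  π_Flu·p_Flu = 0.30 × 0.11 = 0.033
  π_Allergy·p_Allergy = 0.47 × 0.13 = 0.0611
  π_Cold·p_Cold = 0.23 × 0.24 = 0.0552
Sum: 0.033 + 0.0611 + 0.0552 = 0.1493
P(Condition Allergy | data) ≈ 0.4092

0.4092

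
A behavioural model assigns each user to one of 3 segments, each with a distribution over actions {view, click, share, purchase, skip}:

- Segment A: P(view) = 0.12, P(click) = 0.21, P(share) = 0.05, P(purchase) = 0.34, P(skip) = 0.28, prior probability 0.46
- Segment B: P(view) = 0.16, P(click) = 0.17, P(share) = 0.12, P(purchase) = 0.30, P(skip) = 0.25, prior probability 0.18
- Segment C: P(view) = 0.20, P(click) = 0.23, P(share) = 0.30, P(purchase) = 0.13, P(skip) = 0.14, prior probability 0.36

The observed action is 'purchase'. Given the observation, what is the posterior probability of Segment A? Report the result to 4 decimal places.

Apply Bayes' rule: the posterior for each component is proportional to its prior times its likelihood at x.
Evaluate each component's likelihood at the observed value:
  L_A = 0.34
  L_B = 0.3
  L_C = 0.13
Prior × likelihood for each component:
  π_A·L_A = 0.46 × 0.34 = 0.1564
  π_B·L_B = 0.18 × 0.3 = 0.054
  π_C·L_C = 0.36 × 0.13 = 0.0468
Marginal: 0.1564 + 0.054 + 0.0468 = 0.2572
P(Segment A | the observation) ≈ 0.6081

0.6081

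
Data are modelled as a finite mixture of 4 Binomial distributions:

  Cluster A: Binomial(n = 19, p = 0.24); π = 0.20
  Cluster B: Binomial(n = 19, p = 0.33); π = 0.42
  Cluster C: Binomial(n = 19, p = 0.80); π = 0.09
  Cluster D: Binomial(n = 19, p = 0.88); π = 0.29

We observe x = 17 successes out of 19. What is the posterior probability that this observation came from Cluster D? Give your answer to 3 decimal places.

By Bayes' theorem, P(k | x) = w_k f_k(x) / Σ_j w_j f_j(x).
Component likelihoods at x = 17 successes out of 19:
  L_A = 2.8722e-09
  L_B = 5.01052e-07
  L_C = 0.154023
  L_D = 0.280262
Prior × likelihood for each component:
  w_A·L_A = 0.20 × 2.8722e-09 = 5.7444e-10
  w_B·L_B = 0.42 × 5.01052e-07 = 2.10442e-07
  w_C·L_C = 0.09 × 0.154023 = 0.0138621
  w_D·L_D = 0.29 × 0.280262 = 0.0812759
Marginal: 5.7444e-10 + 2.10442e-07 + 0.0138621 + 0.0812759 = 0.0951382
P(Cluster D | 17 successes out of 19) = 0.0812759 / 0.0951382 ≈ 0.854

0.854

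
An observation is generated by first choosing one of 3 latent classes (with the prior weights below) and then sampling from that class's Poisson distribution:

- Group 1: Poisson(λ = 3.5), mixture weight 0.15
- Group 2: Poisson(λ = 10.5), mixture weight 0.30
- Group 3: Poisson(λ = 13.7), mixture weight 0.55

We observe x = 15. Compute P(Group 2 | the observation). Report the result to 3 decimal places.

0.198

P(component k | x) = P(Z=k)·f_k(x) / marginal(x), where marginal(x) = Σ_j P(Z=j)·f_j(x).
Poisson probabilities:
  f_1 = e^(−3.5)·3.5^15/15! = 3.34573e-06
  f_2 = e^(−10.5)·10.5^15/15! = 0.0437772
  f_3 = e^(−13.7)·13.7^15/15! = 0.0964883
Weight by the priors:
  P(Z=1)·f_1 = 0.15 × 3.34573e-06 = 5.01859e-07
  P(Z=2)·f_2 = 0.30 × 0.0437772 = 0.0131332
  P(Z=3)·f_3 = 0.55 × 0.0964883 = 0.0530685
Normaliser: 5.01859e-07 + 0.0131332 + 0.0530685 = 0.0662022
So the posterior for Group 2 is 0.0131332 / 0.0662022 ≈ 0.198.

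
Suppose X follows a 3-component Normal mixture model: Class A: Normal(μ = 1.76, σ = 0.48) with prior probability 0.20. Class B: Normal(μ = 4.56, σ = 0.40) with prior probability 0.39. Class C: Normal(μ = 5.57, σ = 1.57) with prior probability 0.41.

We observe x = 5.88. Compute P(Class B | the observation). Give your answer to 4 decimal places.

Apply Bayes' rule: the posterior for each component is proportional to its prior times its likelihood at x.
Evaluate each component's likelihood at the observed value:
  f_A = (1/(0.48·√(2π)))·exp(−(5.88−1.76)²/(2·0.48²)) = 0.831130·exp(-36.83681) = 8.34925e-17
  f_B = (1/(0.40·√(2π)))·exp(−(5.88−4.56)²/(2·0.40²)) = 0.997356·exp(-5.44500) = 0.00430642
  f_C = (1/(1.57·√(2π)))·exp(−(5.88−5.57)²/(2·1.57²)) = 0.254103·exp(-0.01949) = 0.249198
Weight by the priors:
  π_A·f_A = 0.20 × 8.34925e-17 = 1.66985e-17
  π_B·f_B = 0.39 × 0.00430642 = 0.0016795
  π_C·f_C = 0.41 × 0.249198 = 0.102171
Evidence: 1.66985e-17 + 0.0016795 + 0.102171 = 0.103851
Responsibility of Class B: 0.0016795 / 0.103851 ≈ 0.0162

0.0162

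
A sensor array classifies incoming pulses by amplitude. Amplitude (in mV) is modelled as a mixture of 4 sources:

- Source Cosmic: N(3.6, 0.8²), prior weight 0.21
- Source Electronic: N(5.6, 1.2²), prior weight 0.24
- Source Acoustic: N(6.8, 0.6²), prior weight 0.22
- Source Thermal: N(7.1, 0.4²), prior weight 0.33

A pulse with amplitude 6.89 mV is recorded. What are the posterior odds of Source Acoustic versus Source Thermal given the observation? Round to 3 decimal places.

0.504

Since P(k|x) ∝ w_k f_k(x), the posterior odds are w_i f_i(x) / (w_j f_j(x)).
Component likelihoods at x = 6.89 mV:
  L_Cosmic = (1/(0.8·√(2π)))·exp(−(6.89−3.6)²/(2·0.8²)) = 0.498678·exp(-8.45633) = 0.000105995
  L_Electronic = (1/(1.2·√(2π)))·exp(−(6.89−5.6)²/(2·1.2²)) = 0.332452·exp(-0.57781) = 0.186547
  L_Acoustic = (1/(0.6·√(2π)))·exp(−(6.89−6.8)²/(2·0.6²)) = 0.664904·exp(-0.01125) = 0.657466
  L_Thermal = (1/(0.4·√(2π)))·exp(−(6.89−7.1)²/(2·0.4²)) = 0.997356·exp(-0.13781) = 0.868958
0.144642 / 0.286756 ≈ 0.504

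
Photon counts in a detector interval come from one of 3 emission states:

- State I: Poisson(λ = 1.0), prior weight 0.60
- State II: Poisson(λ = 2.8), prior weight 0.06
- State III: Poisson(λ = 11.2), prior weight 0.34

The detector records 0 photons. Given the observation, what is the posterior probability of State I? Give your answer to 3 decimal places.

The responsibility of component k is w_k f_k(x) divided by Σ_j w_j f_j(x).
Component likelihoods at x = 0 photons:
  L_I = e^(−1.0)·1.0^0/0! = 0.367879
  L_II = e^(−2.8)·2.8^0/0! = 0.0608101
  L_III = e^(−11.2)·11.2^0/0! = 1.36742e-05
Unnormalised posteriors:
  w_I·L_I = 0.60 × 0.367879 = 0.220728
  w_II·L_II = 0.06 × 0.0608101 = 0.0036486
  w_III·L_III = 0.34 × 1.36742e-05 = 4.64923e-06
Marginal: 0.220728 + 0.0036486 + 4.64923e-06 = 0.224381
So the posterior for State I is 0.220728 / 0.224381 ≈ 0.984.

0.984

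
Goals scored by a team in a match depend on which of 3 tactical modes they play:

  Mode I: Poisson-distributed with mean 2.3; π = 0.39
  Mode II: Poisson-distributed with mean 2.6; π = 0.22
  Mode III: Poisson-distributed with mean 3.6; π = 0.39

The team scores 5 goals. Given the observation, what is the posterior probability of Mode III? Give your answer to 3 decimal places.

The responsibility of component k is π_k f_k(x) divided by Σ_j π_j f_j(x).
Poisson probabilities:
  f_I = 0.053775
  f_II = 0.0735394
  f_III = 0.13768
Unnormalised posteriors:
  π_I·f_I = 0.39 × 0.053775 = 0.0209723
  π_II·f_II = 0.22 × 0.0735394 = 0.0161787
  π_III·f_III = 0.39 × 0.13768 = 0.0536952
Sum: 0.0209723 + 0.0161787 + 0.0536952 = 0.0908462
So the posterior for Mode III is 0.0536952 / 0.0908462 ≈ 0.591.

0.591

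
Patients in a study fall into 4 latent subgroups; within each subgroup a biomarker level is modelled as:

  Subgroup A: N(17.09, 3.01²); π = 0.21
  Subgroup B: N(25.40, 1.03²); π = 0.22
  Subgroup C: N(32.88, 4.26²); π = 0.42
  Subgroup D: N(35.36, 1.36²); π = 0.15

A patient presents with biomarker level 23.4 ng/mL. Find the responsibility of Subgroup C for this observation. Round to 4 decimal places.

0.1710

Posterior ∝ prior × likelihood, so P(k | x) ∝ π_k f_k(x); normalise over all components.
Normal densities:
  L_A = (1/(3.01·√(2π)))·exp(−(23.4−17.09)²/(2·3.01²)) = 0.132539·exp(-2.19733) = 0.014725
  L_B = (1/(1.03·√(2π)))·exp(−(23.4−25.40)²/(2·1.03²)) = 0.387323·exp(-1.88519) = 0.0587955
  L_C = (1/(4.26·√(2π)))·exp(−(23.4−32.88)²/(2·4.26²)) = 0.093648·exp(-2.47610) = 0.0078731
  L_D = (1/(1.36·√(2π)))·exp(−(23.4−35.36)²/(2·1.36²)) = 0.293340·exp(-38.66825) = 4.72022e-18
Prior × likelihood for each component:
  π_A·L_A = 0.21 × 0.014725 = 0.00309224
  π_B·L_B = 0.22 × 0.0587955 = 0.012935
  π_C·L_C = 0.42 × 0.0078731 = 0.0033067
  π_D·L_D = 0.15 × 4.72022e-18 = 7.08033e-19
Normaliser: 0.00309224 + 0.012935 + 0.0033067 + 7.08033e-19 = 0.019334
Responsibility of Subgroup C: 0.0033067 / 0.019334 ≈ 0.1710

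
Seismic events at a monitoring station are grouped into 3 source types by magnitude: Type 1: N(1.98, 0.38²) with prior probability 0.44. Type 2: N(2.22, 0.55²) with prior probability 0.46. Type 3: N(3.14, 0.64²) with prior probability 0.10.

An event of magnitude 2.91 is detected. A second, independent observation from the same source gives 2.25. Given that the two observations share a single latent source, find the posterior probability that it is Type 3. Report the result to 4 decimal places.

0.0971

P(component k | x) = π_k·f_k(x) / marginal(x), where marginal(x) = Σ_j π_j·f_j(x).
Since both observations come from the same component, the likelihood for component k is f_k(x₁)·f_k(x₂).
  f_1 = [(1/(0.38·√(2π)))·exp(−(2.91−1.98)²/(2·0.38²)) = 1.049848·exp(-2.99481) = 0.052541] × [0.815643] = 0.0428547
  f_2 = [(1/(0.55·√(2π)))·exp(−(2.91−2.22)²/(2·0.55²)) = 0.725350·exp(-0.78694) = 0.330204] × [0.724271] = 0.239158
  f_3 = [(1/(0.64·√(2π)))·exp(−(2.91−3.14)²/(2·0.64²)) = 0.623347·exp(-0.06458) = 0.584367] × [0.23703] = 0.138512
Multiply by the mixture weights:
  π_1·f_1 = 0.44 × 0.0428547 = 0.0188561
  π_2·f_2 = 0.46 × 0.239158 = 0.110012
  π_3·f_3 = 0.10 × 0.138512 = 0.0138512
Evidence: 0.0188561 + 0.110012 + 0.0138512 = 0.14272
P(Type 3 | x) ≈ 0.0971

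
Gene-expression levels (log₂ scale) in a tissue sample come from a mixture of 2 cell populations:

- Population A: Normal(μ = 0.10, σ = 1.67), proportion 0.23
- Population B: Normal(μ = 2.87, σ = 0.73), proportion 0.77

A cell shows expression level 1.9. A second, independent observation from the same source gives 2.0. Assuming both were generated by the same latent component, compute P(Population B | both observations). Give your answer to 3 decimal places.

Apply Bayes' rule: the posterior for each component is proportional to its prior times its likelihood at x.
Since both observations come from the same component, the likelihood for component k is f_k(x₁)·f_k(x₂).
  L_A = [0.133636] × [0.125059] = 0.0167124
  L_B = [0.226041] × [0.268636] = 0.0607227
Weight by the priors:
  π_A·L_A = 0.23 × 0.0167124 = 0.00384384
  π_B·L_B = 0.77 × 0.0607227 = 0.0467565
Marginal: 0.00384384 + 0.0467565 = 0.0506003
P(Population B | x₁, x₂) = 0.0467565 / 0.0506003 ≈ 0.924

0.924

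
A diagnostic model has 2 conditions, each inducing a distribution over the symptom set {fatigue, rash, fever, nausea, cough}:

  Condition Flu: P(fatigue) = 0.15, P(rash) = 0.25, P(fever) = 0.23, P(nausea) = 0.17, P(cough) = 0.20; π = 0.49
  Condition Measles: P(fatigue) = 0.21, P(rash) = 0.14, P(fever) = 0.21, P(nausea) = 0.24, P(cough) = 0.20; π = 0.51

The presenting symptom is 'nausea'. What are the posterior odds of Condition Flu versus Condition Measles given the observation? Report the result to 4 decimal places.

Since P(k|x) ∝ w_k f_k(x), the posterior odds are w_i f_i(x) / (w_j f_j(x)).
Categorical probabilities:
  p_Flu = 0.17
  p_Measles = 0.24
Posterior odds = (w_Flu·p_Flu) / (w_Measles·p_Measles) = (0.49·0.17) / (0.51·0.24) = 0.0833 / 0.1224 ≈ 0.6806

0.6806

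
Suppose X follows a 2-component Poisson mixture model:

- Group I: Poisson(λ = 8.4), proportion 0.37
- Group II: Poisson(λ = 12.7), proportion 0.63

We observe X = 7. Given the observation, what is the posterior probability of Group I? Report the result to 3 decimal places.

Posterior ∝ prior × likelihood, so P(k | x) ∝ w_k f_k(x); normalise over all components.
Evaluate each component's likelihood at the observed value:
  f_I = e^(−8.4)·8.4^7/7! = 0.131659
  f_II = e^(−12.7)·12.7^7/7! = 0.0322593
Prior × likelihood for each component:
  w_I·f_I = 0.37 × 0.131659 = 0.0487139
  w_II·f_II = 0.63 × 0.0322593 = 0.0203234
Normaliser: 0.0487139 + 0.0203234 = 0.0690372
So the posterior for Group I is 0.0487139 / 0.0690372 ≈ 0.706.

0.706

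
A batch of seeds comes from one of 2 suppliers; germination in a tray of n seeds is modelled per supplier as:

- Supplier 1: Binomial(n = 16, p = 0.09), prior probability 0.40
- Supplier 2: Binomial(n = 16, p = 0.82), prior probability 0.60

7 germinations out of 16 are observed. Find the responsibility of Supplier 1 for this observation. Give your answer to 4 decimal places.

P(component k | x) = π_k·f_k(x) / marginal(x), where marginal(x) = Σ_j π_j·f_j(x).
Binomial probabilities:
  L_1 = C(16,7)·0.09^7·0.91^9 = 11440·4.78297e-08·0.42793 = 0.000234151
  L_2 = C(16,7)·0.82^7·0.18^9 = 11440·0.249285·1.98359e-07 = 0.000565686
Unnormalised posteriors:
  π_1·L_1 = 0.40 × 0.000234151 = 9.36604e-05
  π_2·L_2 = 0.60 × 0.000565686 = 0.000339412
Normaliser: 9.36604e-05 + 0.000339412 = 0.000433072
So the posterior for Supplier 1 is 9.36604e-05 / 0.000433072 ≈ 0.2163.

0.2163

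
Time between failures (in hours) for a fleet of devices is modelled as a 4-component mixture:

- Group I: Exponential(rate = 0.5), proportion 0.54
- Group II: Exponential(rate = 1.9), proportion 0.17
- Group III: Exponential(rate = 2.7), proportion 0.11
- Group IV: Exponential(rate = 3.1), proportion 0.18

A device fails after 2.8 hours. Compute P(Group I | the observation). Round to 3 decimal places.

0.973

Apply Bayes' rule: the posterior for each component is proportional to its prior times its likelihood at x.
Component likelihoods at x = 2.8 hours:
  p_I = 0.123298
  p_II = 0.00929623
  p_III = 0.00140636
  p_IV = 0.000526848
Multiply by the mixture weights:
  π_I·p_I = 0.54 × 0.123298 = 0.0665812
  π_II·p_II = 0.17 × 0.00929623 = 0.00158036
  π_III·p_III = 0.11 × 0.00140636 = 0.0001547
  π_IV·p_IV = 0.18 × 0.000526848 = 9.48327e-05
Evidence: 0.0665812 + 0.00158036 + 0.0001547 + 9.48327e-05 = 0.0684111
P(Group I | data) ≈ 0.973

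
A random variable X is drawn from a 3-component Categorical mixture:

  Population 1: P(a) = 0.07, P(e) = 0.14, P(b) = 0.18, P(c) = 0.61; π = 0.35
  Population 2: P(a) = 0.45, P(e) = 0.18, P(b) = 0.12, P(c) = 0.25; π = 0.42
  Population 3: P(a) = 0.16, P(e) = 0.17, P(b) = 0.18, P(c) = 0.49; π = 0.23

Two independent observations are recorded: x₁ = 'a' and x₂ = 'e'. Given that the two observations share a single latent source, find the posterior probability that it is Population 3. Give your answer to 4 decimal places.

0.1431

Apply Bayes' rule: the posterior for each component is proportional to its prior times its likelihood at x.
Since both observations come from the same component, the likelihood for component k is f_k(x₁)·f_k(x₂).
  p_1 = [0.07] × [0.14] = 0.0098
  p_2 = [0.45] × [0.18] = 0.081
  p_3 = [0.16] × [0.17] = 0.0272
Prior × likelihood for each component:
  P(Z=1)·p_1 = 0.35 × 0.0098 = 0.00343
  P(Z=2)·p_2 = 0.42 × 0.081 = 0.03402
  P(Z=3)·p_3 = 0.23 × 0.0272 = 0.006256
Denominator: 0.00343 + 0.03402 + 0.006256 = 0.043706
Responsibility of Population 3: 0.006256 / 0.043706 ≈ 0.1431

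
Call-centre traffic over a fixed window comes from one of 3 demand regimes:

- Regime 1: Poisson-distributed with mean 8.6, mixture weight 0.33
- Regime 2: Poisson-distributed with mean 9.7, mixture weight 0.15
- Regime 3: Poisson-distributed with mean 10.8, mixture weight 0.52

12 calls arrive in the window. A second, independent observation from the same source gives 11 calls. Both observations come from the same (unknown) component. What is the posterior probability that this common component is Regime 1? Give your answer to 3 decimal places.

0.184

Apply Bayes' rule: the posterior for each component is proportional to its prior times its likelihood at x.
Since both observations come from the same component, the likelihood for component k is f_k(x₁)·f_k(x₂).
  f_1 = [0.0629089] × [0.0877798] = 0.00552213
  f_2 = [0.0887702] × [0.109819] = 0.00974865
  f_3 = [0.107243] × [0.119159] = 0.0127789
Weight by the priors:
  π_1·f_1 = 0.33 × 0.00552213 = 0.0018223
  π_2·f_2 = 0.15 × 0.00974865 = 0.0014623
  π_3·f_3 = 0.52 × 0.0127789 = 0.00664502
Evidence: 0.0018223 + 0.0014623 + 0.00664502 = 0.00992962
So the posterior for Regime 1 is 0.0018223 / 0.00992962 ≈ 0.184.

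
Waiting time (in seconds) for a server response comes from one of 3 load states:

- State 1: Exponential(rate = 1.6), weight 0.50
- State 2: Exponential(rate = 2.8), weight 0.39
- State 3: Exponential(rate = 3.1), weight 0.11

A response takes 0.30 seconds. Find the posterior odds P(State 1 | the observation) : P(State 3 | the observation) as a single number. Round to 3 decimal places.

3.679

Posterior odds = (w_i f_i(x)) / (w_j f_j(x)); the normalising sum cancels.
Evaluate each component's likelihood at the observed value:
  p_1 = 1.6·e^(−1.6·0.30) = 1.6·e^(−0.4800) = 0.990053
  p_2 = 2.8·e^(−2.8·0.30) = 2.8·e^(−0.8400) = 1.20879
  p_3 = 3.1·e^(−3.1·0.30) = 3.1·e^(−0.9300) = 1.22312
Posterior odds = (w_1·p_1) / (w_3·p_3) = (0.50·0.990053) / (0.11·1.22312) = 0.495027 / 0.134543 ≈ 3.679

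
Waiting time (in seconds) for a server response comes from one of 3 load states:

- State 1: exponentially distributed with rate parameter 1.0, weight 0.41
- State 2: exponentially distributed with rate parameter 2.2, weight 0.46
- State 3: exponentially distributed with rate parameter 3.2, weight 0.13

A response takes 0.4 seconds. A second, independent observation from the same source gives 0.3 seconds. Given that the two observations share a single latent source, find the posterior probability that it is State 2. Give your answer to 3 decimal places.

0.580

By Bayes' theorem, P(k | x) = P(Z=k) f_k(x) / Σ_j P(Z=j) f_j(x).
Since both observations come from the same component, the likelihood for component k is f_k(x₁)·f_k(x₂).
  p_1 = [0.67032] × [0.740818] = 0.496585
  p_2 = [0.912522] × [1.13707] = 1.0376
  p_3 = [0.889719] × [1.22526] = 1.09014
Weight by the priors:
  P(Z=1)·p_1 = 0.41 × 0.496585 = 0.2036
  P(Z=2)·p_2 = 0.46 × 1.0376 = 0.477298
  P(Z=3)·p_3 = 0.13 × 1.09014 = 0.141718
Denominator: 0.2036 + 0.477298 + 0.141718 = 0.822616
Responsibility of State 2: 0.477298 / 0.822616 ≈ 0.580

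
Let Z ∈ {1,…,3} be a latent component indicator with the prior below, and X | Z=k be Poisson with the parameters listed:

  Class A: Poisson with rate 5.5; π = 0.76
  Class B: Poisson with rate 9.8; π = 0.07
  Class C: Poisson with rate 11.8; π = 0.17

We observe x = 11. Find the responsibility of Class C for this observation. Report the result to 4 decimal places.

Posterior ∝ prior × likelihood, so P(k | x) ∝ π_k f_k(x); normalise over all components.
Component likelihoods at x = 11:
  p_A = e^(−5.5)·5.5^11/11! = 0.0142631
  p_B = e^(−9.8)·9.8^11/11! = 0.111236
  p_C = e^(−11.8)·11.8^11/11! = 0.11611
Unnormalised posteriors:
  π_A·p_A = 0.76 × 0.0142631 = 0.01084
  π_B·p_B = 0.07 × 0.111236 = 0.00778652
  π_C·p_C = 0.17 × 0.11611 = 0.0197388
Marginal: 0.01084 + 0.00778652 + 0.0197388 = 0.0383653
So the posterior for Class C is 0.0197388 / 0.0383653 ≈ 0.5145.

0.5145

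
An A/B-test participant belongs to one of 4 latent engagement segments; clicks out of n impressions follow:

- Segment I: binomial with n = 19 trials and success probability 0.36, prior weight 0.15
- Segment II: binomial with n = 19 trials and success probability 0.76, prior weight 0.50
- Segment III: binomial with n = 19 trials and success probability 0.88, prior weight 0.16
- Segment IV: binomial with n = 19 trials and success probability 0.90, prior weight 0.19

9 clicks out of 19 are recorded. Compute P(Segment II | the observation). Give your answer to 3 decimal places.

Apply Bayes' rule: the posterior for each component is proportional to its prior times its likelihood at x.
Component likelihoods at x = 9 clicks out of 19:
  p_I = 0.108166
  p_II = 0.00495454
  p_III = 1.81019e-05
  p_IV = 3.57891e-06
Multiply by the mixture weights:
  π_I·p_I = 0.15 × 0.108166 = 0.0162249
  π_II·p_II = 0.50 × 0.00495454 = 0.00247727
  π_III·p_III = 0.16 × 1.81019e-05 = 2.89631e-06
  π_IV·p_IV = 0.19 × 3.57891e-06 = 6.79993e-07
Denominator: 0.0162249 + 0.00247727 + 2.89631e-06 + 6.79993e-07 = 0.0187057
P(Segment II | the observation) = 0.00247727 / 0.0187057 ≈ 0.132

0.132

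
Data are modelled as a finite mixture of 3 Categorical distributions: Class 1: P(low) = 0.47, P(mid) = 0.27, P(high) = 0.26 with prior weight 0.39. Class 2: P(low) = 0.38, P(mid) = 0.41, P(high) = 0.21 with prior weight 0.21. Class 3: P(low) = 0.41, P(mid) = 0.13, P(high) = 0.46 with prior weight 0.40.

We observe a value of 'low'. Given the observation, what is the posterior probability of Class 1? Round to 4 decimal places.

The responsibility of component k is P(Z=k) f_k(x) divided by Σ_j P(Z=j) f_j(x).
Component likelihoods at x = 'low':
  p_1 = 0.47
  p_2 = 0.38
  p_3 = 0.41
Unnormalised posteriors:
  P(Z=1)·p_1 = 0.39 × 0.47 = 0.1833
  P(Z=2)·p_2 = 0.21 × 0.38 = 0.0798
  P(Z=3)·p_3 = 0.40 × 0.41 = 0.164
Denominator: 0.1833 + 0.0798 + 0.164 = 0.4271
Responsibility of Class 1: 0.1833 / 0.4271 ≈ 0.4292

0.4292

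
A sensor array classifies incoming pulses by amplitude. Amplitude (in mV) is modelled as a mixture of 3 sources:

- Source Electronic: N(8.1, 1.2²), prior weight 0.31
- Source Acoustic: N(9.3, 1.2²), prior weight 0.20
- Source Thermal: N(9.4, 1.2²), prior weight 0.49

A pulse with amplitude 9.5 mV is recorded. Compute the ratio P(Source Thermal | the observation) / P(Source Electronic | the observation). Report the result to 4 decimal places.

Since P(k|x) ∝ w_k f_k(x), the posterior odds are w_i f_i(x) / (w_j f_j(x)).
Evaluate each component's likelihood at the observed value:
  L_Electronic = 0.168332
  L_Acoustic = 0.327866
  L_Thermal = 0.3313
0.162337 / 0.052183 ≈ 3.1109

3.1109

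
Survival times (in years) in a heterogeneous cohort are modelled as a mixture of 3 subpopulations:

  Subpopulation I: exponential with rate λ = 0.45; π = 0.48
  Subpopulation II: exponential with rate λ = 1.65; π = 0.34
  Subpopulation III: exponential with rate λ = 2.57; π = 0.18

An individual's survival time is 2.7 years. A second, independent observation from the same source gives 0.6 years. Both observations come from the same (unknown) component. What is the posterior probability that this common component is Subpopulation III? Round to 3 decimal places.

Posterior ∝ prior × likelihood, so P(k | x) ∝ w_k f_k(x); normalise over all components.
Since both observations come from the same component, the likelihood for component k is f_k(x₁)·f_k(x₂).
  f_I = [0.45·e^(−0.45·2.7) = 0.45·e^(−1.2150) = 0.13352] × [0.343521] = 0.0458667
  f_II = [1.65·e^(−1.65·2.7) = 1.65·e^(−4.4550) = 0.0191735] × [0.613102] = 0.0117553
  f_III = [2.57·e^(−2.57·2.7) = 2.57·e^(−6.9390) = 0.00249094] × [0.549859] = 0.00136967
Multiply by the mixture weights:
  w_I·f_I = 0.48 × 0.0458667 = 0.022016
  w_II·f_II = 0.34 × 0.0117553 = 0.00399681
  w_III·f_III = 0.18 × 0.00136967 = 0.00024654
Sum: 0.022016 + 0.00399681 + 0.00024654 = 0.0262594
P(Subpopulation III | x) ≈ 0.009

0.009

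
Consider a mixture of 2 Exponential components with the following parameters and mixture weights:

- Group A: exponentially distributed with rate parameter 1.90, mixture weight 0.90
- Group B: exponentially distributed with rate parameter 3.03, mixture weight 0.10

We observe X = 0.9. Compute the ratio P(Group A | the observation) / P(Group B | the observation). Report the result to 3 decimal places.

15.604

Since P(k|x) ∝ π_k f_k(x), the posterior odds are π_i f_i(x) / (π_j f_j(x)).
Component likelihoods at x = 0.9:
  L_A = 0.343645
  L_B = 0.198208
Odds = (0.90/0.10) × (0.343645/0.198208) = 9 × 1.73376 ≈ 15.604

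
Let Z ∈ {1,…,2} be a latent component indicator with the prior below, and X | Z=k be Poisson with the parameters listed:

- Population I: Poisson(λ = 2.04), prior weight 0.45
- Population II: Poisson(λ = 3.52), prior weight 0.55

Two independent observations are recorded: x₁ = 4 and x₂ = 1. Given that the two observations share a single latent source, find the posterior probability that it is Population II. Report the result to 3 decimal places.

0.492

P(component k | x) = P(Z=k)·f_k(x) / marginal(x), where marginal(x) = Σ_j P(Z=j)·f_j(x).
Since both observations come from the same component, the likelihood for component k is f_k(x₁)·f_k(x₂).
  f_I = [0.0938315] × [0.265259] = 0.0248896
  f_II = [0.18934] × [0.10419] = 0.0197274
Prior × likelihood for each component:
  P(Z=I)·f_I = 0.45 × 0.0248896 = 0.0112003
  P(Z=II)·f_II = 0.55 × 0.0197274 = 0.01085
Normaliser: 0.0112003 + 0.01085 = 0.0220504
Responsibility of Population II: 0.01085 / 0.0220504 ≈ 0.492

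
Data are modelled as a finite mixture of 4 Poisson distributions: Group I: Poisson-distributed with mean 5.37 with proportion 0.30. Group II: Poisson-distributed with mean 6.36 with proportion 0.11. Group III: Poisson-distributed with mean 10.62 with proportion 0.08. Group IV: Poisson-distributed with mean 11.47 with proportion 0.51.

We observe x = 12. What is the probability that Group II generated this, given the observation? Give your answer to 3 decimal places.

By Bayes' theorem, P(k | x) = π_k f_k(x) / Σ_j π_j f_j(x).
Component likelihoods at x = 12:
  f_I = 0.00558719
  f_II = 0.0158138
  f_III = 0.104942
  f_IV = 0.112997
Unnormalised posteriors:
  π_I·f_I = 0.30 × 0.00558719 = 0.00167616
  π_II·f_II = 0.11 × 0.0158138 = 0.00173952
  π_III·f_III = 0.08 × 0.104942 = 0.00839537
  π_IV·f_IV = 0.51 × 0.112997 = 0.0576284
Normaliser: 0.00167616 + 0.00173952 + 0.00839537 + 0.0576284 = 0.0694394
Responsibility of Group II: 0.00173952 / 0.0694394 ≈ 0.025

0.025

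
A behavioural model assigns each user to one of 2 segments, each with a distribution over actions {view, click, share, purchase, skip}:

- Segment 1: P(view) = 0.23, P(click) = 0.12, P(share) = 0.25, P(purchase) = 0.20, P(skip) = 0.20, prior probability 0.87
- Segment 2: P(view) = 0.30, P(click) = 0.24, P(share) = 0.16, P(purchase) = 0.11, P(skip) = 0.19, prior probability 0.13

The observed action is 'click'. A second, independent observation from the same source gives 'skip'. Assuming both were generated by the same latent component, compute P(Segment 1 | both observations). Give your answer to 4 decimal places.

0.7789

P(component k | x) = π_k·f_k(x) / marginal(x), where marginal(x) = Σ_j π_j·f_j(x).
Since both observations come from the same component, the likelihood for component k is f_k(x₁)·f_k(x₂).
  L_1 = [P(click | comp) = 0.12] × [0.2] = 0.024
  L_2 = [P(click | comp) = 0.24] × [0.19] = 0.0456
Multiply by the mixture weights:
  π_1·L_1 = 0.87 × 0.024 = 0.02088
  π_2·L_2 = 0.13 × 0.0456 = 0.005928
Normaliser: 0.02088 + 0.005928 = 0.026808
P(Segment 1 | x₁,x₂) ≈ 0.7789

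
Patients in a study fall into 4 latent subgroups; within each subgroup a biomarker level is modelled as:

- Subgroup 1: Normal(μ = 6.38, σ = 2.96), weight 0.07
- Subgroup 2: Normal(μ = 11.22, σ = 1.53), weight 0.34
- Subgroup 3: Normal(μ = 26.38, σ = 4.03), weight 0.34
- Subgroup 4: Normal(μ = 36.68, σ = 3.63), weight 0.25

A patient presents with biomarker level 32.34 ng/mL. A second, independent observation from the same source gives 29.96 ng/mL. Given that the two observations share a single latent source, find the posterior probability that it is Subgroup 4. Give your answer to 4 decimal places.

0.2614

By Bayes' theorem, P(k | x) = π_k f_k(x) / Σ_j π_j f_j(x).
Since both observations come from the same component, the likelihood for component k is f_k(x₁)·f_k(x₂).
  p_1 = [2.67402e-18] × [2.23524e-15] = 5.97708e-33
  p_2 = [1.09444e-42] × [6.90642e-34] = 7.55866e-76
  p_3 = [0.033164] × [0.0667183] = 0.00221265
  p_4 = [0.053778] × [0.0198071] = 0.00106518
Unnormalised posteriors:
  π_1·p_1 = 0.07 × 5.97708e-33 = 4.18395e-34
  π_2·p_2 = 0.34 × 7.55866e-76 = 2.56995e-76
  π_3·p_3 = 0.34 × 0.00221265 = 0.0007523
  π_4·p_4 = 0.25 × 0.00106518 = 0.000266296
Marginal: 4.18395e-34 + 2.56995e-76 + 0.0007523 + 0.000266296 = 0.0010186
P(Subgroup 4 | data) ≈ 0.2614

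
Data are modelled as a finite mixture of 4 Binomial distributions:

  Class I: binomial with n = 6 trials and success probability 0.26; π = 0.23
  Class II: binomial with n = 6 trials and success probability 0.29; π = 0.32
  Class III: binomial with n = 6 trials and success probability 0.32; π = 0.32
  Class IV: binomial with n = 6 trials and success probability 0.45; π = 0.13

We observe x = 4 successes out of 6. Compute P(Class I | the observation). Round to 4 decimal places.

Posterior ∝ prior × likelihood, so P(k | x) ∝ π_k f_k(x); normalise over all components.
Component likelihoods at x = 4 successes out of 6:
  L_I = 0.037536
  L_II = 0.0534811
  L_III = 0.0727292
  L_IV = 0.186066
Prior × likelihood for each component:
  π_I·L_I = 0.23 × 0.037536 = 0.00863328
  π_II·L_II = 0.32 × 0.0534811 = 0.0171139
  π_III·L_III = 0.32 × 0.0727292 = 0.0232734
  π_IV·L_IV = 0.13 × 0.186066 = 0.0241886
Denominator: 0.00863328 + 0.0171139 + 0.0232734 + 0.0241886 = 0.0732091
P(Class I | 4 successes out of 6) ≈ 0.1179

0.1179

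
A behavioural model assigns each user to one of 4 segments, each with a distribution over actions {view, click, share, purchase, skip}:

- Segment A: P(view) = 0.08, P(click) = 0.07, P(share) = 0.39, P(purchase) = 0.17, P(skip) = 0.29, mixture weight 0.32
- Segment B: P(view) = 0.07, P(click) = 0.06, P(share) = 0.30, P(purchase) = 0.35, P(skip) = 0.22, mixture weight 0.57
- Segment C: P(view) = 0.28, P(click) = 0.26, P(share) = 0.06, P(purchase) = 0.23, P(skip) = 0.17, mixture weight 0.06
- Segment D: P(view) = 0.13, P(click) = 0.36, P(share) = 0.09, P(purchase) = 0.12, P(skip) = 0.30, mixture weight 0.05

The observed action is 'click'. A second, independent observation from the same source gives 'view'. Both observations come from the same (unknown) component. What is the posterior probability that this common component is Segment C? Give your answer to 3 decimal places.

The responsibility of component k is π_k f_k(x) divided by Σ_j π_j f_j(x).
Since both observations come from the same component, the likelihood for component k is f_k(x₁)·f_k(x₂).
  f_A = [0.07] × [0.08] = 0.0056
  f_B = [0.06] × [0.07] = 0.0042
  f_C = [0.26] × [0.28] = 0.0728
  f_D = [0.36] × [0.13] = 0.0468
Weight by the priors:
  π_A·f_A = 0.32 × 0.0056 = 0.001792
  π_B·f_B = 0.57 × 0.0042 = 0.002394
  π_C·f_C = 0.06 × 0.0728 = 0.004368
  π_D·f_D = 0.05 × 0.0468 = 0.00234
Denominator: 0.001792 + 0.002394 + 0.004368 + 0.00234 = 0.010894
So the posterior for Segment C is 0.004368 / 0.010894 ≈ 0.401.

0.401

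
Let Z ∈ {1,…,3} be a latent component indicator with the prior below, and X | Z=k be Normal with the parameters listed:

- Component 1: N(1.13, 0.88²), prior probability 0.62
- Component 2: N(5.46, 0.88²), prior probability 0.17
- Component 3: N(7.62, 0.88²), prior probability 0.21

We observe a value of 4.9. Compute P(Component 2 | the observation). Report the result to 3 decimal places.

0.987

Posterior ∝ prior × likelihood, so P(k | x) ∝ π_k f_k(x); normalise over all components.
Component likelihoods at x = 4.9:
  p_1 = (1/(0.88·√(2π)))·exp(−(4.9−1.13)²/(2·0.88²)) = 0.453344·exp(-9.17672) = 4.68845e-05
  p_2 = (1/(0.88·√(2π)))·exp(−(4.9−5.46)²/(2·0.88²)) = 0.453344·exp(-0.20248) = 0.370247
  p_3 = (1/(0.88·√(2π)))·exp(−(4.9−7.62)²/(2·0.88²)) = 0.453344·exp(-4.77686) = 0.00381824
Prior × likelihood for each component:
  π_1·p_1 = 0.62 × 4.68845e-05 = 2.90684e-05
  π_2·p_2 = 0.17 × 0.370247 = 0.062942
  π_3·p_3 = 0.21 × 0.00381824 = 0.000801831
Normaliser: 2.90684e-05 + 0.062942 + 0.000801831 = 0.0637729
P(Component 2 | data) = 0.062942 / 0.0637729 ≈ 0.987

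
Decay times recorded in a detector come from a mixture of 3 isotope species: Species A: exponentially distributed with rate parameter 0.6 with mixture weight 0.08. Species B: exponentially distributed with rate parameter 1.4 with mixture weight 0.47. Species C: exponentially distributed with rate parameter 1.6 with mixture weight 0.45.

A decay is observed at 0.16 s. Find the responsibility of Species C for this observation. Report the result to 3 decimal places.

0.495

Posterior ∝ prior × likelihood, so P(k | x) ∝ π_k f_k(x); normalise over all components.
Exponential densities:
  f_A = 0.6·e^(−0.6·0.16) = 0.6·e^(−0.0960) = 0.545078
  f_B = 1.4·e^(−1.4·0.16) = 1.4·e^(−0.2240) = 1.11904
  f_C = 1.6·e^(−1.6·0.16) = 1.6·e^(−0.2560) = 1.23863
Multiply by the mixture weights:
  π_A·f_A = 0.08 × 0.545078 = 0.0436063
  π_B·f_B = 0.47 × 1.11904 = 0.525949
  π_C·f_C = 0.45 × 1.23863 = 0.557382
Marginal: 0.0436063 + 0.525949 + 0.557382 = 1.12694
Responsibility of Species C: 0.557382 / 1.12694 ≈ 0.495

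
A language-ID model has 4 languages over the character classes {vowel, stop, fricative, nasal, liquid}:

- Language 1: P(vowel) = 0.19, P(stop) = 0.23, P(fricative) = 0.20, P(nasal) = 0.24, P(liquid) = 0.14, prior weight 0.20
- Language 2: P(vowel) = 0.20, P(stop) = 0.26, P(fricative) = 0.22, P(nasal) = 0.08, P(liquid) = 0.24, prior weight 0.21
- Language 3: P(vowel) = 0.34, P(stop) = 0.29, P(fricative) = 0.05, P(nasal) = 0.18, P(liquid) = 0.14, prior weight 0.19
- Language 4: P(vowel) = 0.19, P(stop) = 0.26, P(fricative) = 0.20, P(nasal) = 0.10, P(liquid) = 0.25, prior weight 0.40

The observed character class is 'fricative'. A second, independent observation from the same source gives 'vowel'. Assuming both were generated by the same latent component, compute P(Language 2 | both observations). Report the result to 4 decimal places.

Apply Bayes' rule: the posterior for each component is proportional to its prior times its likelihood at x.
Since both observations come from the same component, the likelihood for component k is f_k(x₁)·f_k(x₂).
  p_1 = [0.2] × [0.19] = 0.038
  p_2 = [0.22] × [0.2] = 0.044
  p_3 = [0.05] × [0.34] = 0.017
  p_4 = [0.2] × [0.19] = 0.038
Prior × likelihood for each component:
  P(Z=1)·p_1 = 0.20 × 0.038 = 0.0076
  P(Z=2)·p_2 = 0.21 × 0.044 = 0.00924
  P(Z=3)·p_3 = 0.19 × 0.017 = 0.00323
  P(Z=4)·p_4 = 0.40 × 0.038 = 0.0152
Sum: 0.0076 + 0.00924 + 0.00323 + 0.0152 = 0.03527
P(Language 2 | x₁,x₂) ≈ 0.2620

0.2620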